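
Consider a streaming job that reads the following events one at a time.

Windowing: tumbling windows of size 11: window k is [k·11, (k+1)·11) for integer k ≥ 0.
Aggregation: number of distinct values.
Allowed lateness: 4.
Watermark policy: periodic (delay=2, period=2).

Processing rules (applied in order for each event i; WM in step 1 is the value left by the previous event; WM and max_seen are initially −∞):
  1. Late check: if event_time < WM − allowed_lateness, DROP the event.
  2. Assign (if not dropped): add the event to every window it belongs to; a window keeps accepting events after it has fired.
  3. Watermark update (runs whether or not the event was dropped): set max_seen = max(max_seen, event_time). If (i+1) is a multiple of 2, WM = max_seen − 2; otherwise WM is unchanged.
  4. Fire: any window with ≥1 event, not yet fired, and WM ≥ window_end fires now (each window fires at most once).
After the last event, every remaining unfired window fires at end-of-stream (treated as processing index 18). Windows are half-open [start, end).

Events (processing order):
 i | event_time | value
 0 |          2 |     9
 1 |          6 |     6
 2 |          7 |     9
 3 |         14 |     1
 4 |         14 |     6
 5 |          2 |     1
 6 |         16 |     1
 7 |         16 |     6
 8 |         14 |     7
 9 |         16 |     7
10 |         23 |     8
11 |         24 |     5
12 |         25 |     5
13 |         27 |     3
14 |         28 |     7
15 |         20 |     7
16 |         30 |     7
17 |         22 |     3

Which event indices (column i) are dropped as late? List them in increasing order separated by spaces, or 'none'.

5 15

i=0 t=2 v=9: → [0,11); WM=−∞
i=1 t=6 v=6: → [0,11); WM=4
i=2 t=7 v=9: → [0,11); WM=4
i=3 t=14 v=1: → [11,22); WM=12; [0,11) fires=2
i=4 t=14 v=6: → [11,22); WM=12
i=5 t=2 v=1: DROP (t<12-4); WM=12
i=6 t=16 v=1: → [11,22); WM=12
i=7 t=16 v=6: → [11,22); WM=14
i=8 t=14 v=7: → [11,22); WM=14
i=9 t=16 v=7: → [11,22); WM=14
i=10 t=23 v=8: → [22,33); WM=14
i=11 t=24 v=5: → [22,33); WM=22; [11,22) fires=3
i=12 t=25 v=5: → [22,33); WM=22
i=13 t=27 v=3: → [22,33); WM=25
i=14 t=28 v=7: → [22,33); WM=25
i=15 t=20 v=7: DROP (t<25-4); WM=26
i=16 t=30 v=7: → [22,33); WM=26
i=17 t=22 v=3: → [22,33); WM=28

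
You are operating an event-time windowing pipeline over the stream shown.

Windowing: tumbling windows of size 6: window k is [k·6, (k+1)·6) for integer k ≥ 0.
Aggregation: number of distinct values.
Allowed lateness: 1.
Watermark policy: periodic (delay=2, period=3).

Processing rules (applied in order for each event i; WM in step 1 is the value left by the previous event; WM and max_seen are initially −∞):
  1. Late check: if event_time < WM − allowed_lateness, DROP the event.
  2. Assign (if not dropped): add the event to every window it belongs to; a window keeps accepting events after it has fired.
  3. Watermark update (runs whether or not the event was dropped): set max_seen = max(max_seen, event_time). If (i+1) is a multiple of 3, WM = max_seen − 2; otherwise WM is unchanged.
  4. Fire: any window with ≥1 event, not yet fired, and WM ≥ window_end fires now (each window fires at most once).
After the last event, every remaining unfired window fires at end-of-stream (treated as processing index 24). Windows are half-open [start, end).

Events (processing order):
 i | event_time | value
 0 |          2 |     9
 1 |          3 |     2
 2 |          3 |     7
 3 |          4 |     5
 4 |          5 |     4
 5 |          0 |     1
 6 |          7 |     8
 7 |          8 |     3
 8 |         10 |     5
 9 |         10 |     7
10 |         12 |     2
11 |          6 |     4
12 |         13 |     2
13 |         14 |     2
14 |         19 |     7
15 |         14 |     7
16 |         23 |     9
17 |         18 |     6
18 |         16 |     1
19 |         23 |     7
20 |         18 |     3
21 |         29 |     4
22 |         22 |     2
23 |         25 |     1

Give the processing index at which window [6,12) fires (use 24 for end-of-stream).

14

i=0 t=2 v=9: → [0,6); WM=−∞
i=1 t=3 v=2: → [0,6); WM=−∞
i=2 t=3 v=7: → [0,6); WM=1
i=3 t=4 v=5: → [0,6); WM=1
i=4 t=5 v=4: → [0,6); WM=1
i=5 t=0 v=1: → [0,6); WM=3
i=6 t=7 v=8: → [6,12); WM=3
i=7 t=8 v=3: → [6,12); WM=3
i=8 t=10 v=5: → [6,12); WM=8; [0,6) fires=6
i=9 t=10 v=7: → [6,12); WM=8
i=10 t=12 v=2: → [12,18); WM=8
i=11 t=6 v=4: DROP (t<8-1); WM=10
i=12 t=13 v=2: → [12,18); WM=10
i=13 t=14 v=2: → [12,18); WM=10
i=14 t=19 v=7: → [18,24); WM=17; [6,12) fires=4
i=15 t=14 v=7: DROP (t<17-1); WM=17
i=16 t=23 v=9: → [18,24); WM=17
i=17 t=18 v=6: → [18,24); WM=21; [12,18) fires=1
i=18 t=16 v=1: DROP (t<21-1); WM=21
i=19 t=23 v=7: → [18,24); WM=21
i=20 t=18 v=3: DROP (t<21-1); WM=21
i=21 t=29 v=4: → [24,30); WM=21
i=22 t=22 v=2: → [18,24); WM=21
i=23 t=25 v=1: → [24,30); WM=27; [18,24) fires=4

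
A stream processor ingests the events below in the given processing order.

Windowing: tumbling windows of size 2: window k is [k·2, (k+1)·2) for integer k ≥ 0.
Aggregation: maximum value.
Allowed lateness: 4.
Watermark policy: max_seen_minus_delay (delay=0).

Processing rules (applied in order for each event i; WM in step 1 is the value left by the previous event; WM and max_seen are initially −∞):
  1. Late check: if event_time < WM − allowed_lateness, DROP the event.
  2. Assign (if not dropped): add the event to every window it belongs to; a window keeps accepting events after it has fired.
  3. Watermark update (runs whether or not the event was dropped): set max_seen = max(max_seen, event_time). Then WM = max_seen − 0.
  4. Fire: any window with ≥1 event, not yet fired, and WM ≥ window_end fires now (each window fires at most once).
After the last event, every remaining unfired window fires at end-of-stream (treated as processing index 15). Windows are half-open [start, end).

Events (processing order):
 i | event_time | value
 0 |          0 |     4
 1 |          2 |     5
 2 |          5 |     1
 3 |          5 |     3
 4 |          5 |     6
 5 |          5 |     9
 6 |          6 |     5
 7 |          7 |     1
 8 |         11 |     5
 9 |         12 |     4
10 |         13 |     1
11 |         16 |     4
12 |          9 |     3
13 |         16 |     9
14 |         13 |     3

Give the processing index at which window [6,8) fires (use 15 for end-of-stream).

8

i=0 t=0 v=4: → [0,2); WM=0
i=1 t=2 v=5: → [2,4); WM=2; [0,2) fires=4
i=2 t=5 v=1: → [4,6); WM=5; [2,4) fires=5
i=3 t=5 v=3: → [4,6); WM=5
i=4 t=5 v=6: → [4,6); WM=5
i=5 t=5 v=9: → [4,6); WM=5
i=6 t=6 v=5: → [6,8); WM=6; [4,6) fires=9
i=7 t=7 v=1: → [6,8); WM=7
i=8 t=11 v=5: → [10,12); WM=11; [6,8) fires=5
i=9 t=12 v=4: → [12,14); WM=12; [10,12) fires=5
i=10 t=13 v=1: → [12,14); WM=13
i=11 t=16 v=4: → [16,18); WM=16; [12,14) fires=4
i=12 t=9 v=3: DROP (t<16-4); WM=16
i=13 t=16 v=9: → [16,18); WM=16
i=14 t=13 v=3: → [12,14); WM=16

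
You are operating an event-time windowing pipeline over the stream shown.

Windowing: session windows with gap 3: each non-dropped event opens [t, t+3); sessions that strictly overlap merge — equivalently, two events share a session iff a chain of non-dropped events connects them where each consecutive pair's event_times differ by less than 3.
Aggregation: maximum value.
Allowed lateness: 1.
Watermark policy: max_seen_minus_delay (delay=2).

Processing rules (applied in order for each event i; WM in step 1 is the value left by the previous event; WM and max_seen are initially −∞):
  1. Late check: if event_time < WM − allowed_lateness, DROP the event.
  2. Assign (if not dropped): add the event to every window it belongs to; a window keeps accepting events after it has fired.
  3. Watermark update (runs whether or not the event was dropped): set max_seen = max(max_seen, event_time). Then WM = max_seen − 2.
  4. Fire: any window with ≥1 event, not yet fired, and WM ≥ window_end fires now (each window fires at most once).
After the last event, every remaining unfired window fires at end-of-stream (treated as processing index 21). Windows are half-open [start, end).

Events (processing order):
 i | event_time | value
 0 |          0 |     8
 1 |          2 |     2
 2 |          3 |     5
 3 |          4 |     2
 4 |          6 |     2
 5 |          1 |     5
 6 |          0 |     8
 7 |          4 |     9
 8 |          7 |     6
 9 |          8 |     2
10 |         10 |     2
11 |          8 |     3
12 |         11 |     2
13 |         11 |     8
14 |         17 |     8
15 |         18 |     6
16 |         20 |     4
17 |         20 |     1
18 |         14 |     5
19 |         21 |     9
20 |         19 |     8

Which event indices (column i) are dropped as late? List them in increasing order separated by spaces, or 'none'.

5 6 18

i=0 t=0 v=8: → [0,3); WM=-2
i=1 t=2 v=2: → [0,5); WM=0
i=2 t=3 v=5: → [0,6); WM=1
i=3 t=4 v=2: → [0,7); WM=2
i=4 t=6 v=2: → [0,9); WM=4
i=5 t=1 v=5: DROP (t<4-1); WM=4
i=6 t=0 v=8: DROP (t<4-1); WM=4
i=7 t=4 v=9: → [0,9); WM=4
i=8 t=7 v=6: → [0,10); WM=5
i=9 t=8 v=2: → [0,11); WM=6
i=10 t=10 v=2: → [0,13); WM=8
i=11 t=8 v=3: → [0,13); WM=8
i=12 t=11 v=2: → [0,14); WM=9
i=13 t=11 v=8: → [0,14); WM=9
i=14 t=17 v=8: → [17,20); WM=15
i=15 t=18 v=6: → [17,21); WM=16
i=16 t=20 v=4: → [17,23); WM=18
i=17 t=20 v=1: → [17,23); WM=18
i=18 t=14 v=5: DROP (t<18-1); WM=18
i=19 t=21 v=9: → [17,24); WM=19
i=20 t=19 v=8: → [17,24); WM=19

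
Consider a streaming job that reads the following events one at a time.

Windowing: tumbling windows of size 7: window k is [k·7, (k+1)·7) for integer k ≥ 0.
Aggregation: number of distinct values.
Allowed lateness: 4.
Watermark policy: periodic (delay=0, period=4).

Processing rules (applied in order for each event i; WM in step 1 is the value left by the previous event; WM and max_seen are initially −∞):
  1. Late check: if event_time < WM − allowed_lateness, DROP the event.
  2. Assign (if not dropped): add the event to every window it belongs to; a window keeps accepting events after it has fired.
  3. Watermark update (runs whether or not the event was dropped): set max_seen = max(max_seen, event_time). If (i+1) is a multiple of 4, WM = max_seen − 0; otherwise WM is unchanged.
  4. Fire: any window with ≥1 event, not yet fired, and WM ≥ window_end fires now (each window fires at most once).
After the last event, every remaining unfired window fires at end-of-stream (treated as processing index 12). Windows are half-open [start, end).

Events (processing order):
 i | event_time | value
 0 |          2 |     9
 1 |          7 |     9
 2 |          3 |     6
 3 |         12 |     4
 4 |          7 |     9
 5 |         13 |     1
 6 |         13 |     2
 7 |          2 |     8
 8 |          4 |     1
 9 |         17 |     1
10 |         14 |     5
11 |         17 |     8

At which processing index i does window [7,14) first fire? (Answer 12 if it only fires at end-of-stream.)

11

i=0 t=2 v=9: → [0,7); WM=−∞
i=1 t=7 v=9: → [7,14); WM=−∞
i=2 t=3 v=6: → [0,7); WM=−∞
i=3 t=12 v=4: → [7,14); WM=12; [0,7) fires=2
i=4 t=7 v=9: DROP (t<12-4); WM=12
i=5 t=13 v=1: → [7,14); WM=12
i=6 t=13 v=2: → [7,14); WM=12
i=7 t=2 v=8: DROP (t<12-4); WM=13
i=8 t=4 v=1: DROP (t<13-4); WM=13
i=9 t=17 v=1: → [14,21); WM=13
i=10 t=14 v=5: → [14,21); WM=13
i=11 t=17 v=8: → [14,21); WM=17; [7,14) fires=4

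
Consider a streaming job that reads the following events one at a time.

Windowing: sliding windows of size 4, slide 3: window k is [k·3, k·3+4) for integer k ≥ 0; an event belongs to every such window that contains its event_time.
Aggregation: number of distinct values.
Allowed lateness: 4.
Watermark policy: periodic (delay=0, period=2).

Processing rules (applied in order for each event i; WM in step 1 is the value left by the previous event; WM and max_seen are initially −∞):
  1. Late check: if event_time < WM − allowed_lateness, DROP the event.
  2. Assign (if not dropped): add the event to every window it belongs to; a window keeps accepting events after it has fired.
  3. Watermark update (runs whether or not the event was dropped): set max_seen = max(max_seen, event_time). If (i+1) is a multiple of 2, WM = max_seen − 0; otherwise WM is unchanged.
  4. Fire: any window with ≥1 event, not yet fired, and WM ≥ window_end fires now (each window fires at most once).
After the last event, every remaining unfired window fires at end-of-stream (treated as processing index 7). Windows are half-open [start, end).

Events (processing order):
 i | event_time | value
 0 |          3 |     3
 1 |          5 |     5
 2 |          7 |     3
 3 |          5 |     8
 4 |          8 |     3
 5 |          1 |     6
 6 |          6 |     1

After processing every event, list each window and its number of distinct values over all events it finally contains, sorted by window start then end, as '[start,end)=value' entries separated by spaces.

[0,4)=1 [3,7)=4 [6,10)=2

i=0 t=3 v=3: → [3,7),[0,4); WM=−∞
i=1 t=5 v=5: → [3,7); WM=5; [0,4) fires=1
i=2 t=7 v=3: → [6,10); WM=5
i=3 t=5 v=8: → [3,7); WM=7; [3,7) fires=3
i=4 t=8 v=3: → [6,10); WM=7
i=5 t=1 v=6: DROP (t<7-4); WM=8
i=6 t=6 v=1: → [6,10),[3,7); WM=8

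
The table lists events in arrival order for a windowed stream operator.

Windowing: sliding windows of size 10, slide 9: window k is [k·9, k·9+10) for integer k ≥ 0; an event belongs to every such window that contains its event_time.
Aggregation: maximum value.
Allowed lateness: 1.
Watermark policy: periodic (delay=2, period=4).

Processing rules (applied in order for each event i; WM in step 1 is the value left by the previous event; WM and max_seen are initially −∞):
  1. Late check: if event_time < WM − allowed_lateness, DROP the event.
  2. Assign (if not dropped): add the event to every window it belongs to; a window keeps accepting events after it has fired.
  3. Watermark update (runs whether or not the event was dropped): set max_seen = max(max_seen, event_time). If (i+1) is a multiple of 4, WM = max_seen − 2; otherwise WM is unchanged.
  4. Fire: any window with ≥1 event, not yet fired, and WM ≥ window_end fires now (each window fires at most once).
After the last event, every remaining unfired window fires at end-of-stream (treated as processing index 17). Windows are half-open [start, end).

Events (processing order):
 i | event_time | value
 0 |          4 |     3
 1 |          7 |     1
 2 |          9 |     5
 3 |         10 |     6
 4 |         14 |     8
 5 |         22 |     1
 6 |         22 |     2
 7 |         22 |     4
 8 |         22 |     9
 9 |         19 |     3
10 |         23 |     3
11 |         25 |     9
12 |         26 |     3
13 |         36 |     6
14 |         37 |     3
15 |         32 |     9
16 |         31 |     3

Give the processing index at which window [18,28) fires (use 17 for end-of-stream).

15

i=0 t=4 v=3: → [0,10); WM=−∞
i=1 t=7 v=1: → [0,10); WM=−∞
i=2 t=9 v=5: → [9,19),[0,10); WM=−∞
i=3 t=10 v=6: → [9,19); WM=8
i=4 t=14 v=8: → [9,19); WM=8
i=5 t=22 v=1: → [18,28); WM=8
i=6 t=22 v=2: → [18,28); WM=8
i=7 t=22 v=4: → [18,28); WM=20; [0,10) fires=5 [9,19) fires=8
i=8 t=22 v=9: → [18,28); WM=20
i=9 t=19 v=3: → [18,28); WM=20
i=10 t=23 v=3: → [18,28); WM=20
i=11 t=25 v=9: → [18,28); WM=23
i=12 t=26 v=3: → [18,28); WM=23
i=13 t=36 v=6: → [36,46),[27,37); WM=23
i=14 t=37 v=3: → [36,46); WM=23
i=15 t=32 v=9: → [27,37); WM=35; [18,28) fires=9
i=16 t=31 v=3: DROP (t<35-1); WM=35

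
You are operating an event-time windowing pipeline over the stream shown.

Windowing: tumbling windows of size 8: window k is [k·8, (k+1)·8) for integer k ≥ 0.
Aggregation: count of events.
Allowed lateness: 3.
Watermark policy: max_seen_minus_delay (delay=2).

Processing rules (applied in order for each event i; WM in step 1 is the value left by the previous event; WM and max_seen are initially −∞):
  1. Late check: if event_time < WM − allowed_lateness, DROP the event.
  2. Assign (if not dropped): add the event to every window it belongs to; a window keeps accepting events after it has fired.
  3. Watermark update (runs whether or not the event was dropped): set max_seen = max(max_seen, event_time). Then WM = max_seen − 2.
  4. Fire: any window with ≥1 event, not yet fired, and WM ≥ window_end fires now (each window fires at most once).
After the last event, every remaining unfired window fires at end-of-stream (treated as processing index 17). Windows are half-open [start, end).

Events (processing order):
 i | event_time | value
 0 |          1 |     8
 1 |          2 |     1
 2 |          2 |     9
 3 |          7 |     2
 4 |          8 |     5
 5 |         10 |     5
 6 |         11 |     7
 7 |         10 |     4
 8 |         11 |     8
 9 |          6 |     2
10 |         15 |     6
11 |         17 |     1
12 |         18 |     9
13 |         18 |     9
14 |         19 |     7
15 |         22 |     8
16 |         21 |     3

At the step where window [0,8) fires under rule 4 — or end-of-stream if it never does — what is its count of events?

4

i=0 t=1 v=8: → [0,8); WM=-1
i=1 t=2 v=1: → [0,8); WM=0
i=2 t=2 v=9: → [0,8); WM=0
i=3 t=7 v=2: → [0,8); WM=5
i=4 t=8 v=5: → [8,16); WM=6
i=5 t=10 v=5: → [8,16); WM=8; [0,8) fires=4
i=6 t=11 v=7: → [8,16); WM=9
i=7 t=10 v=4: → [8,16); WM=9
i=8 t=11 v=8: → [8,16); WM=9
i=9 t=6 v=2: → [0,8); WM=9
i=10 t=15 v=6: → [8,16); WM=13
i=11 t=17 v=1: → [16,24); WM=15
i=12 t=18 v=9: → [16,24); WM=16; [8,16) fires=6
i=13 t=18 v=9: → [16,24); WM=16
i=14 t=19 v=7: → [16,24); WM=17
i=15 t=22 v=8: → [16,24); WM=20
i=16 t=21 v=3: → [16,24); WM=20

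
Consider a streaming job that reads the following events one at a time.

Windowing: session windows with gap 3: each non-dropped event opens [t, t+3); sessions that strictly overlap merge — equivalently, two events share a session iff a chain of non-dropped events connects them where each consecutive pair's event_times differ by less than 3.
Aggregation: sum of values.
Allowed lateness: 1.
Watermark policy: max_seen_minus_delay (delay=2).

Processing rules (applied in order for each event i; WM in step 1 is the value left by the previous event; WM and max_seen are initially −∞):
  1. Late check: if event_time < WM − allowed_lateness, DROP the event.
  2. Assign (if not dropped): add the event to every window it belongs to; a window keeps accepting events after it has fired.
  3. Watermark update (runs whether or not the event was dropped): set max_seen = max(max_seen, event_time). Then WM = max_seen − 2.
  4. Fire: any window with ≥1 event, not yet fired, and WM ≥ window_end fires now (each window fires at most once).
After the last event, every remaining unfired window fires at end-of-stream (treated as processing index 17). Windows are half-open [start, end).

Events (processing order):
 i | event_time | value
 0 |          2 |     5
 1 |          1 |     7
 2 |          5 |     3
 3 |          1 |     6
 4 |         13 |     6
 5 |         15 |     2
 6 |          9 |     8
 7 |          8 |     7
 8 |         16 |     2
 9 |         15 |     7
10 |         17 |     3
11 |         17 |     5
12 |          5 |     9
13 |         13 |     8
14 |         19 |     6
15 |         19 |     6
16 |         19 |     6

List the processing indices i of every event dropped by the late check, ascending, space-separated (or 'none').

3 6 7 12 13

i=0 t=2 v=5: → [2,5); WM=0
i=1 t=1 v=7: → [1,5); WM=0
i=2 t=5 v=3: → [5,8); WM=3
i=3 t=1 v=6: DROP (t<3-1); WM=3
i=4 t=13 v=6: → [13,16); WM=11
i=5 t=15 v=2: → [13,18); WM=13
i=6 t=9 v=8: DROP (t<13-1); WM=13
i=7 t=8 v=7: DROP (t<13-1); WM=13
i=8 t=16 v=2: → [13,19); WM=14
i=9 t=15 v=7: → [13,19); WM=14
i=10 t=17 v=3: → [13,20); WM=15
i=11 t=17 v=5: → [13,20); WM=15
i=12 t=5 v=9: DROP (t<15-1); WM=15
i=13 t=13 v=8: DROP (t<15-1); WM=15
i=14 t=19 v=6: → [13,22); WM=17
i=15 t=19 v=6: → [13,22); WM=17
i=16 t=19 v=6: → [13,22); WM=17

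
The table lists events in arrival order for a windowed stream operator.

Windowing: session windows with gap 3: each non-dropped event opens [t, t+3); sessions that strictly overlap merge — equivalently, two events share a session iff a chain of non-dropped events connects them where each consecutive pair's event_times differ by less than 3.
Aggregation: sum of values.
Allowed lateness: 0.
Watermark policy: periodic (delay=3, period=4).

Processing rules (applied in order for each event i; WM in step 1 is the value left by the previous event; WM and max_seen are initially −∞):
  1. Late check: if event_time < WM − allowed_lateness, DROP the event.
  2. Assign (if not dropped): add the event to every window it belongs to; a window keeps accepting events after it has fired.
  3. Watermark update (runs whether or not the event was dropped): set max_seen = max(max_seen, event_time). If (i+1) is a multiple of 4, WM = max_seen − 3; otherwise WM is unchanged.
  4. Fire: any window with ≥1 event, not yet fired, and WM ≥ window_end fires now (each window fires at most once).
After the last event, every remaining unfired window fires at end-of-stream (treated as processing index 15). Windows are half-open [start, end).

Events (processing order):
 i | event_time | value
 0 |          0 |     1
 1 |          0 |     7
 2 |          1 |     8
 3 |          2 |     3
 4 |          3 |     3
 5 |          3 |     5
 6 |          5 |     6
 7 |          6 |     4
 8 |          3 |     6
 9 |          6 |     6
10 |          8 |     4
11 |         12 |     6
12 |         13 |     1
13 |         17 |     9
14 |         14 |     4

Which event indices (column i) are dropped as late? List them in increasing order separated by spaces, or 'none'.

none

i=0 t=0 v=1: → [0,3); WM=−∞
i=1 t=0 v=7: → [0,3); WM=−∞
i=2 t=1 v=8: → [0,4); WM=−∞
i=3 t=2 v=3: → [0,5); WM=-1
i=4 t=3 v=3: → [0,6); WM=-1
i=5 t=3 v=5: → [0,6); WM=-1
i=6 t=5 v=6: → [0,8); WM=-1
i=7 t=6 v=4: → [0,9); WM=3
i=8 t=3 v=6: → [0,9); WM=3
i=9 t=6 v=6: → [0,9); WM=3
i=10 t=8 v=4: → [0,11); WM=3
i=11 t=12 v=6: → [12,15); WM=9
i=12 t=13 v=1: → [12,16); WM=9
i=13 t=17 v=9: → [17,20); WM=9
i=14 t=14 v=4: → [12,17); WM=9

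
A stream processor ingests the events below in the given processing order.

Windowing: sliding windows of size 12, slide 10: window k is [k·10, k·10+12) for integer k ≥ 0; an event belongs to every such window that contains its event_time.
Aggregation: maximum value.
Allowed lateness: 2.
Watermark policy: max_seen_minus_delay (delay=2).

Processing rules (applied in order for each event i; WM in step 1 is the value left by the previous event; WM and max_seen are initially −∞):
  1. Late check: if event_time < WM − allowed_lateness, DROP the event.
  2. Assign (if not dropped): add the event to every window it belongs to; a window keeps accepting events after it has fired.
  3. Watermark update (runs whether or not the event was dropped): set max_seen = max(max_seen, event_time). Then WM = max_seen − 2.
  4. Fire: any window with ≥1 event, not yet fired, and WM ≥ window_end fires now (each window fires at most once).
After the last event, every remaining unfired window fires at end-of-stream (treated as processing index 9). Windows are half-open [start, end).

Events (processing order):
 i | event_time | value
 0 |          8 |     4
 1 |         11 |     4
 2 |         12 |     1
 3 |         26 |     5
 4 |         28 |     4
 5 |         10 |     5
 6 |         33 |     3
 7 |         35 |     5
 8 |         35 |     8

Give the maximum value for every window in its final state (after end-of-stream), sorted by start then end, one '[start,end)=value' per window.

[0,12)=4 [10,22)=4 [20,32)=5 [30,42)=8

i=0 t=8 v=4: → [0,12); WM=6
i=1 t=11 v=4: → [10,22),[0,12); WM=9
i=2 t=12 v=1: → [10,22); WM=10
i=3 t=26 v=5: → [20,32); WM=24; [0,12) fires=4 [10,22) fires=4
i=4 t=28 v=4: → [20,32); WM=26
i=5 t=10 v=5: DROP (t<26-2); WM=26
i=6 t=33 v=3: → [30,42); WM=31
i=7 t=35 v=5: → [30,42); WM=33; [20,32) fires=5
i=8 t=35 v=8: → [30,42); WM=33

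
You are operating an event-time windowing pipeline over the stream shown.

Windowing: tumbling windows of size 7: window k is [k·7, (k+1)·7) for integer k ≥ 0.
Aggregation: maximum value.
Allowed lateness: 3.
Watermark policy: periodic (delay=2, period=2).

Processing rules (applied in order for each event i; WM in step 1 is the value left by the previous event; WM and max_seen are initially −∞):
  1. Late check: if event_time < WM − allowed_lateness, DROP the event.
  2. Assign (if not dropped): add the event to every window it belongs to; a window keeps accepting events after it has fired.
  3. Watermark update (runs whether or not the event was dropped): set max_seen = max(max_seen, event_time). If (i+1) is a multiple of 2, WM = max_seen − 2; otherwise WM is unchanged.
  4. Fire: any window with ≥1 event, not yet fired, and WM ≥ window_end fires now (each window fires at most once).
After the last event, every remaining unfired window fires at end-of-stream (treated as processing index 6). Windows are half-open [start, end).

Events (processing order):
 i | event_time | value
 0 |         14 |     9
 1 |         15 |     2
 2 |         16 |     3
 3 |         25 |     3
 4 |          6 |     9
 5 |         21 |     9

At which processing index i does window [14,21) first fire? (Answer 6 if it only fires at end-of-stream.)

i=0 t=14 v=9: → [14,21); WM=−∞
i=1 t=15 v=2: → [14,21); WM=13
i=2 t=16 v=3: → [14,21); WM=13
i=3 t=25 v=3: → [21,28); WM=23; [14,21) fires=9
i=4 t=6 v=9: DROP (t<23-3); WM=23
i=5 t=21 v=9: → [21,28); WM=23

3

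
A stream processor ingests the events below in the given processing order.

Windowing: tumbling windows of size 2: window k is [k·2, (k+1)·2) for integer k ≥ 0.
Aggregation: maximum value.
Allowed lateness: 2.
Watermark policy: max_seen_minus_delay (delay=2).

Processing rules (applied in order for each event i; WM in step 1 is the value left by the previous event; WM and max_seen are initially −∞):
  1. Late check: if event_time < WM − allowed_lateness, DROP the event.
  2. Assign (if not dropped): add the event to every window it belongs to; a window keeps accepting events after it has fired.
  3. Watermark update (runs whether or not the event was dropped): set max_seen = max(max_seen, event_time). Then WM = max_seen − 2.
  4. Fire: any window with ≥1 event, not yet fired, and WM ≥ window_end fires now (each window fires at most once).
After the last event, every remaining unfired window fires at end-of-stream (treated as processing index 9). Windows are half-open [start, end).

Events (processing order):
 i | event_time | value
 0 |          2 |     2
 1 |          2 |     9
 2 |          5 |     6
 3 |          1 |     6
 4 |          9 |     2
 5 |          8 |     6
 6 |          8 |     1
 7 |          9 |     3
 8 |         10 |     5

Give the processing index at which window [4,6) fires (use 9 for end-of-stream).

4

i=0 t=2 v=2: → [2,4); WM=0
i=1 t=2 v=9: → [2,4); WM=0
i=2 t=5 v=6: → [4,6); WM=3
i=3 t=1 v=6: → [0,2); WM=3; [0,2) fires=6
i=4 t=9 v=2: → [8,10); WM=7; [2,4) fires=9 [4,6) fires=6
i=5 t=8 v=6: → [8,10); WM=7
i=6 t=8 v=1: → [8,10); WM=7
i=7 t=9 v=3: → [8,10); WM=7
i=8 t=10 v=5: → [10,12); WM=8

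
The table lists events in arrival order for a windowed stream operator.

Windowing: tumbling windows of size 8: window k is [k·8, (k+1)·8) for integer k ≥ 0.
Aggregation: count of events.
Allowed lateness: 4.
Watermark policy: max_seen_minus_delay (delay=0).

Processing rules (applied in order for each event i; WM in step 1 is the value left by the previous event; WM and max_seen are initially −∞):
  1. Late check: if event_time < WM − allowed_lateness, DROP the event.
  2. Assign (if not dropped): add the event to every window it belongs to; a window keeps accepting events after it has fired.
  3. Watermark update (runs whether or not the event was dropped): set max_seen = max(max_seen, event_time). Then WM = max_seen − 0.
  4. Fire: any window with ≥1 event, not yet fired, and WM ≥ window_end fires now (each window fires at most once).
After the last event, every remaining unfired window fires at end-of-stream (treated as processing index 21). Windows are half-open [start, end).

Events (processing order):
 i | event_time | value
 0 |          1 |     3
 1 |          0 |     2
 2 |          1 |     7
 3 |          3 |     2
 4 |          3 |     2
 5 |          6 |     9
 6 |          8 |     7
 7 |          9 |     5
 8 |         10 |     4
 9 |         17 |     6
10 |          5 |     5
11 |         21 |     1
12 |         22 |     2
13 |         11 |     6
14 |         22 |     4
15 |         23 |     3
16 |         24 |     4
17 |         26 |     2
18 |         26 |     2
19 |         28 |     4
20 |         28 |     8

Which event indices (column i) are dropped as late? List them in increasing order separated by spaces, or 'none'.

10 13

i=0 t=1 v=3: → [0,8); WM=1
i=1 t=0 v=2: → [0,8); WM=1
i=2 t=1 v=7: → [0,8); WM=1
i=3 t=3 v=2: → [0,8); WM=3
i=4 t=3 v=2: → [0,8); WM=3
i=5 t=6 v=9: → [0,8); WM=6
i=6 t=8 v=7: → [8,16); WM=8; [0,8) fires=6
i=7 t=9 v=5: → [8,16); WM=9
i=8 t=10 v=4: → [8,16); WM=10
i=9 t=17 v=6: → [16,24); WM=17; [8,16) fires=3
i=10 t=5 v=5: DROP (t<17-4); WM=17
i=11 t=21 v=1: → [16,24); WM=21
i=12 t=22 v=2: → [16,24); WM=22
i=13 t=11 v=6: DROP (t<22-4); WM=22
i=14 t=22 v=4: → [16,24); WM=22
i=15 t=23 v=3: → [16,24); WM=23
i=16 t=24 v=4: → [24,32); WM=24; [16,24) fires=5
i=17 t=26 v=2: → [24,32); WM=26
i=18 t=26 v=2: → [24,32); WM=26
i=19 t=28 v=4: → [24,32); WM=28
i=20 t=28 v=8: → [24,32); WM=28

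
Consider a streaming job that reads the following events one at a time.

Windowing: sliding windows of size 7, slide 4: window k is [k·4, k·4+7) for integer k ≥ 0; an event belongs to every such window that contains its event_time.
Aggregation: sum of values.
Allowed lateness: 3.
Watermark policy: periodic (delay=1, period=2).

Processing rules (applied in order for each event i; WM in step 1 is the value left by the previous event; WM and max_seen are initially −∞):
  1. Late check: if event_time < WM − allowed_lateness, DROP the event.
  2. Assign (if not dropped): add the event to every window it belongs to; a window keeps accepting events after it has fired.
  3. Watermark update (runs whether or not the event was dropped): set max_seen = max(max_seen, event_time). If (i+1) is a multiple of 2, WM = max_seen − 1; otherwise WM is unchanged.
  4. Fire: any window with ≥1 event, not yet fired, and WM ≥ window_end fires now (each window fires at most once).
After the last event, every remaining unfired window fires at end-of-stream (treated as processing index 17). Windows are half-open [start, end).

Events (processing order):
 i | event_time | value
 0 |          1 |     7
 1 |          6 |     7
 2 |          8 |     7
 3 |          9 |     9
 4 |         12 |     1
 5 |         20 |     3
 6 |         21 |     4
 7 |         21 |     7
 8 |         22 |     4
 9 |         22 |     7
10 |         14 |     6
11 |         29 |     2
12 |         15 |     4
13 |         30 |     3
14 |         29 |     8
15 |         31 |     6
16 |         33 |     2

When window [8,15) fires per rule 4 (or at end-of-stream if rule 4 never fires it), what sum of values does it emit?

i=0 t=1 v=7: → [0,7); WM=−∞
i=1 t=6 v=7: → [4,11),[0,7); WM=5
i=2 t=8 v=7: → [8,15),[4,11); WM=5
i=3 t=9 v=9: → [8,15),[4,11); WM=8; [0,7) fires=14
i=4 t=12 v=1: → [12,19),[8,15); WM=8
i=5 t=20 v=3: → [20,27),[16,23); WM=19; [4,11) fires=23 [8,15) fires=17 [12,19) fires=1
i=6 t=21 v=4: → [20,27),[16,23); WM=19
i=7 t=21 v=7: → [20,27),[16,23); WM=20
i=8 t=22 v=4: → [20,27),[16,23); WM=20
i=9 t=22 v=7: → [20,27),[16,23); WM=21
i=10 t=14 v=6: DROP (t<21-3); WM=21
i=11 t=29 v=2: → [28,35),[24,31); WM=28; [16,23) fires=25 [20,27) fires=25
i=12 t=15 v=4: DROP (t<28-3); WM=28
i=13 t=30 v=3: → [28,35),[24,31); WM=29
i=14 t=29 v=8: → [28,35),[24,31); WM=29
i=15 t=31 v=6: → [28,35); WM=30
i=16 t=33 v=2: → [32,39),[28,35); WM=30

17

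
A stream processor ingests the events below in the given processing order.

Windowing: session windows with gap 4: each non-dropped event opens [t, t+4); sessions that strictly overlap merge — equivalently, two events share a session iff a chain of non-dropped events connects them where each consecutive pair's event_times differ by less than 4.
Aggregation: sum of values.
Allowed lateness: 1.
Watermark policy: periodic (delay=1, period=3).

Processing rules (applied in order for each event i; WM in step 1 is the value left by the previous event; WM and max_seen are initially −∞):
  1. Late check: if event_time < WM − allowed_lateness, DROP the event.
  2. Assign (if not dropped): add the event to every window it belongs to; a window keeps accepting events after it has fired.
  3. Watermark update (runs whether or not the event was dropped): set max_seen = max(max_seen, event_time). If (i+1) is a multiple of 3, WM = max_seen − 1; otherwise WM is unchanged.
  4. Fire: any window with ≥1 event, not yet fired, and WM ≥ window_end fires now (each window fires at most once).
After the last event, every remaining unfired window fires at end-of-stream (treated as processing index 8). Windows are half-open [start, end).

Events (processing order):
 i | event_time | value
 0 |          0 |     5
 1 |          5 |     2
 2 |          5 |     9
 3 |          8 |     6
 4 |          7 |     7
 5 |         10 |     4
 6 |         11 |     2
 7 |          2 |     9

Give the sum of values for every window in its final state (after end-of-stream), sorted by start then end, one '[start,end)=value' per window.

i=0 t=0 v=5: → [0,4); WM=−∞
i=1 t=5 v=2: → [5,9); WM=−∞
i=2 t=5 v=9: → [5,9); WM=4
i=3 t=8 v=6: → [5,12); WM=4
i=4 t=7 v=7: → [5,12); WM=4
i=5 t=10 v=4: → [5,14); WM=9
i=6 t=11 v=2: → [5,15); WM=9
i=7 t=2 v=9: DROP (t<9-1); WM=9

[0,4)=5 [5,15)=30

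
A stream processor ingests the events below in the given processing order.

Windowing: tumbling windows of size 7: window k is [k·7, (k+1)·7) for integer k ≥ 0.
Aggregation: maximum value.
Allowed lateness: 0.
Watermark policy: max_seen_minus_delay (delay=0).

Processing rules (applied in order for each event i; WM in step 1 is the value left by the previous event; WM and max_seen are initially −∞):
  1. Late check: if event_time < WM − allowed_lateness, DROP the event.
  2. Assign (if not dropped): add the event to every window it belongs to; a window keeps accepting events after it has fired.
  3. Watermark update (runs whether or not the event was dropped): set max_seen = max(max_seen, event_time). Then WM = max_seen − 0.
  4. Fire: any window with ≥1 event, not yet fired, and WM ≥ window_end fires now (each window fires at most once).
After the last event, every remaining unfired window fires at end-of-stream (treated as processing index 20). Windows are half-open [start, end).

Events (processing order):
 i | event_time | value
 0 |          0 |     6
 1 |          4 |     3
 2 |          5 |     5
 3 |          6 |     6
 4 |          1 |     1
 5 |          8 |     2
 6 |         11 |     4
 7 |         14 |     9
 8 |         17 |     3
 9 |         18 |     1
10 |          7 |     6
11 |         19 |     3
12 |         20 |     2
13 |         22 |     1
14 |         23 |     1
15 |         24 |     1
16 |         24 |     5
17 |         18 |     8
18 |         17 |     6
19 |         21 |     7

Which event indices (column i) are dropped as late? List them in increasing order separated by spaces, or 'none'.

i=0 t=0 v=6: → [0,7); WM=0
i=1 t=4 v=3: → [0,7); WM=4
i=2 t=5 v=5: → [0,7); WM=5
i=3 t=6 v=6: → [0,7); WM=6
i=4 t=1 v=1: DROP (t<6-0); WM=6
i=5 t=8 v=2: → [7,14); WM=8; [0,7) fires=6
i=6 t=11 v=4: → [7,14); WM=11
i=7 t=14 v=9: → [14,21); WM=14; [7,14) fires=4
i=8 t=17 v=3: → [14,21); WM=17
i=9 t=18 v=1: → [14,21); WM=18
i=10 t=7 v=6: DROP (t<18-0); WM=18
i=11 t=19 v=3: → [14,21); WM=19
i=12 t=20 v=2: → [14,21); WM=20
i=13 t=22 v=1: → [21,28); WM=22; [14,21) fires=9
i=14 t=23 v=1: → [21,28); WM=23
i=15 t=24 v=1: → [21,28); WM=24
i=16 t=24 v=5: → [21,28); WM=24
i=17 t=18 v=8: DROP (t<24-0); WM=24
i=18 t=17 v=6: DROP (t<24-0); WM=24
i=19 t=21 v=7: DROP (t<24-0); WM=24

4 10 17 18 19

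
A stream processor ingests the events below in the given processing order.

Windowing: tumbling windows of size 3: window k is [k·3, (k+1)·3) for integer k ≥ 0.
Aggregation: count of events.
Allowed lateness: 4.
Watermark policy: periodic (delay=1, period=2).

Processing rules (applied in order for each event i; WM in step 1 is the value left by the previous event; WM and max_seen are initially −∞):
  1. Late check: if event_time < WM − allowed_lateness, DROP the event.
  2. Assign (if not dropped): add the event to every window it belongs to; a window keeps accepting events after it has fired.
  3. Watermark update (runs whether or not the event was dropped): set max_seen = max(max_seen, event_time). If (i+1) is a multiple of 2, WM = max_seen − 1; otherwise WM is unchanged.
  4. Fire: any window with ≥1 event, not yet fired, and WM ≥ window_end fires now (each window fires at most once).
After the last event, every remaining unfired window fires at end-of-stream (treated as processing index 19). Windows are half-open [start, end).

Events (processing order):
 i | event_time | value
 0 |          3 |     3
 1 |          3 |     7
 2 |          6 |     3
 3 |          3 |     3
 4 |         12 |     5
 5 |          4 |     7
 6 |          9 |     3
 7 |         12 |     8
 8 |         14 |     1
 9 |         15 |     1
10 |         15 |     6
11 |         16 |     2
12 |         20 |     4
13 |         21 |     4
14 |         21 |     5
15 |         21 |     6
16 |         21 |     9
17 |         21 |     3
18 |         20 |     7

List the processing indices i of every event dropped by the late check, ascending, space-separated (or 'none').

i=0 t=3 v=3: → [3,6); WM=−∞
i=1 t=3 v=7: → [3,6); WM=2
i=2 t=6 v=3: → [6,9); WM=2
i=3 t=3 v=3: → [3,6); WM=5
i=4 t=12 v=5: → [12,15); WM=5
i=5 t=4 v=7: → [3,6); WM=11; [3,6) fires=4 [6,9) fires=1
i=6 t=9 v=3: → [9,12); WM=11
i=7 t=12 v=8: → [12,15); WM=11
i=8 t=14 v=1: → [12,15); WM=11
i=9 t=15 v=1: → [15,18); WM=14; [9,12) fires=1
i=10 t=15 v=6: → [15,18); WM=14
i=11 t=16 v=2: → [15,18); WM=15; [12,15) fires=3
i=12 t=20 v=4: → [18,21); WM=15
i=13 t=21 v=4: → [21,24); WM=20; [15,18) fires=3
i=14 t=21 v=5: → [21,24); WM=20
i=15 t=21 v=6: → [21,24); WM=20
i=16 t=21 v=9: → [21,24); WM=20
i=17 t=21 v=3: → [21,24); WM=20
i=18 t=20 v=7: → [18,21); WM=20

none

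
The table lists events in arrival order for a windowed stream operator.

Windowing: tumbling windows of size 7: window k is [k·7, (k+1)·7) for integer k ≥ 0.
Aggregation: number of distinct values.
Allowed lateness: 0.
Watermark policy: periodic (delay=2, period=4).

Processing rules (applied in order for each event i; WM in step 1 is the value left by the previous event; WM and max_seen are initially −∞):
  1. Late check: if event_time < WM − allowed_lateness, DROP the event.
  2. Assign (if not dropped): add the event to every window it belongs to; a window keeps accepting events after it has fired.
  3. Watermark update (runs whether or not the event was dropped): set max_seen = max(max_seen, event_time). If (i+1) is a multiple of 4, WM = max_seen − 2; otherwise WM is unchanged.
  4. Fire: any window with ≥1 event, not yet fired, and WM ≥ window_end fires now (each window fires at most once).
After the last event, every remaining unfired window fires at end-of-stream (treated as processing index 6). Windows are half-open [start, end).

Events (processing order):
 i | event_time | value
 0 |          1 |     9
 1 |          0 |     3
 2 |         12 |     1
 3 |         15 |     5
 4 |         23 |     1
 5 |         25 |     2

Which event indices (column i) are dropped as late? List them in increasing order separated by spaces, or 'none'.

i=0 t=1 v=9: → [0,7); WM=−∞
i=1 t=0 v=3: → [0,7); WM=−∞
i=2 t=12 v=1: → [7,14); WM=−∞
i=3 t=15 v=5: → [14,21); WM=13; [0,7) fires=2
i=4 t=23 v=1: → [21,28); WM=13
i=5 t=25 v=2: → [21,28); WM=13

none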